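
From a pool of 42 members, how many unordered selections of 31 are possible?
C(42,31) = 42!/(31!×11!) = 4280561376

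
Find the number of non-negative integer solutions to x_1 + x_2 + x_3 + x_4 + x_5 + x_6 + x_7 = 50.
C(50+7-1, 7-1) = C(56, 6) = 32468436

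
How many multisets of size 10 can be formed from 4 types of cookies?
C(10+4-1, 4-1) = C(13, 3) = 286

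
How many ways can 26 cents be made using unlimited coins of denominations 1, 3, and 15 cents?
Coefficient of x^26 in 1/(1-x^1) · 1/(1-x^3) · 1/(1-x^15). Case on j = number of 15-cent coins (j = 0..1); remainder r = 26 - 15j is made from {1,3} in ⌊r/3⌋+1 ways. r = 26, 11 → 9 + 4 = 13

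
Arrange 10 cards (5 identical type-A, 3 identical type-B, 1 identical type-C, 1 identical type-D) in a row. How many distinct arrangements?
10! / (5! × 3! × 1! × 1!) = 5040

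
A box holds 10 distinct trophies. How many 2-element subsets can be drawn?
C(10,2) = 10!/(2!×8!) = 45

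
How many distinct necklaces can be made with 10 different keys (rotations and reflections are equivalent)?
(10-1)!/2 = 362880/2 = 181440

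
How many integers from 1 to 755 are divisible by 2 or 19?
⌊755/2⌋ + ⌊755/19⌋ - ⌊755/38⌋ = 377 + 39 - 19 = 397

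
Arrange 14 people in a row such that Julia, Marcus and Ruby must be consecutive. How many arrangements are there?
Treat the 3 as one block: (14-3+1)! × 3! = 479001600 × 6 = 2874009600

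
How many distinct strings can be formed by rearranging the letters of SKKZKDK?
7! / (1! × 1! × 1! × 4!) = 210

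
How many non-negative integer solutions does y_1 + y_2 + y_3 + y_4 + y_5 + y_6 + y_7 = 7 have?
C(7+7-1, 7-1) = C(13, 6) = 1716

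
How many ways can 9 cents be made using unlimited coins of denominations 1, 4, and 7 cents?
Coefficient of x^9 in 1/(1-x^1) · 1/(1-x^4) · 1/(1-x^7). Case on j = number of 7-cent coins (j = 0..1); remainder r = 9 - 7j is made from {1,4} in ⌊r/4⌋+1 ways. r = 9, 2 → 3 + 1 = 4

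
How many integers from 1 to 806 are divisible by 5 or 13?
⌊806/5⌋ + ⌊806/13⌋ - ⌊806/65⌋ = 161 + 62 - 12 = 211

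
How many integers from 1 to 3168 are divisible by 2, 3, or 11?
⌊3168/2⌋+⌊3168/3⌋+⌊3168/11⌋ - ⌊3168/6⌋-⌊3168/22⌋-⌊3168/33⌋ + ⌊3168/66⌋ = 1584+1056+288 - 528-144-96 + 48 = 2208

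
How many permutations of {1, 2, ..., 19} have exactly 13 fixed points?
Choose the 13 fixed points C(19,13) = 27132, derange the rest: !6 = Σ_{j=0}^{6} (-1)^j·6!/j! = 720 - 720 + 360 - 120 + 30 - 6 + 1 = 265. Product = 27132 × 265 = 7189980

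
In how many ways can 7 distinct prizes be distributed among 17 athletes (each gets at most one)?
P(17,7) = 17!/(17-7)! = 98017920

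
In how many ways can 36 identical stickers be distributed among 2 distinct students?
C(36+2-1, 2-1) = C(37, 1) = 37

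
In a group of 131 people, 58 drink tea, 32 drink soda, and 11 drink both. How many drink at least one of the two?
|A∪B| = |A| + |B| - |A∩B| = 58 + 32 - 11 = 79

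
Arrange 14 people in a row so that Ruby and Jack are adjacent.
Treat as block: (14-1)! × 2! = 6227020800 × 2 = 12454041600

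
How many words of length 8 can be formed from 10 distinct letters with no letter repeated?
P(10,8) = 10!/(10-8)! = 1814400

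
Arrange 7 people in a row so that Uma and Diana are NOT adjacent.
Total - adjacent = 7! - (7-1)!×2 = 5040 - 1440 = 3600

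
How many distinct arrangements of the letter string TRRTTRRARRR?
11! / (3! × 1! × 7!) = 1320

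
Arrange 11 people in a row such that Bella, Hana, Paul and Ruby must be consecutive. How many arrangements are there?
Treat the 4 as one block: (11-4+1)! × 4! = 40320 × 24 = 967680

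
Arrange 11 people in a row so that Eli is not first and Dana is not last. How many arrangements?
By inclusion-exclusion: 11! - 2×(11-1)! + (11-2)! = 39916800 - 7257600 + 362880 = 33022080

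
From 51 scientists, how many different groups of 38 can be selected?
C(51,38) = 51!/(38!×13!) = 476260169700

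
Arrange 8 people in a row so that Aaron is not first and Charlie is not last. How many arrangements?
By inclusion-exclusion: 8! - 2×(8-1)! + (8-2)! = 40320 - 10080 + 720 = 30960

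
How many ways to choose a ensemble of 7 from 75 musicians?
C(75,7) = 75!/(7!×68!) = 1984829850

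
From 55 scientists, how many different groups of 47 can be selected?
C(55,47) = 55!/(47!×8!) = 1217566350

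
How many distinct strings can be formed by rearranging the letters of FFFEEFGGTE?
10! / (2! × 4! × 1! × 3!) = 12600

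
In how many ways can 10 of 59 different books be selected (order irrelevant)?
C(59,10) = 59!/(10!×49!) = 62828356305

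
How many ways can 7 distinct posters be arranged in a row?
7! = 5040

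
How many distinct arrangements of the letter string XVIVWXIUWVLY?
12! / (2! × 3! × 2! × 1! × 2! × 1! × 1!) = 9979200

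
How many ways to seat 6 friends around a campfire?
Circular: fix one position, arrange the rest. (6-1)! = 120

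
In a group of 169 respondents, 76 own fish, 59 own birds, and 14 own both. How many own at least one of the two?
|A∪B| = |A| + |B| - |A∩B| = 76 + 59 - 14 = 121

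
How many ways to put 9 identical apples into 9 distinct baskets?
C(9+9-1, 9-1) = C(17, 8) = 24310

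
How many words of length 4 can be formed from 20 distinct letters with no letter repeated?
P(20,4) = 20!/(20-4)! = 116280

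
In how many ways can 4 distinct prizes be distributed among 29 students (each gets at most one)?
P(29,4) = 29!/(29-4)! = 570024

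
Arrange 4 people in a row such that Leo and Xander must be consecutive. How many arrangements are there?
Treat the 2 as one block: (4-2+1)! × 2! = 6 × 2 = 12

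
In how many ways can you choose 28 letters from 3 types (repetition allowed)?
C(28+3-1, 3-1) = C(30, 2) = 435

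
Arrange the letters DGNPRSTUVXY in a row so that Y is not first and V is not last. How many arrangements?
By inclusion-exclusion: 11! - 2×(11-1)! + (11-2)! = 39916800 - 7257600 + 362880 = 33022080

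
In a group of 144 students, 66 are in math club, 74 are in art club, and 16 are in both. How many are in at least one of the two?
|A∪B| = |A| + |B| - |A∩B| = 66 + 74 - 16 = 124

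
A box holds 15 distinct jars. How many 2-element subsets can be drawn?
C(15,2) = 15!/(2!×13!) = 105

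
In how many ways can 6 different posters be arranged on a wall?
6! = 720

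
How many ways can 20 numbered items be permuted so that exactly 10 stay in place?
Choose the 10 fixed points C(20,10) = 184756, derange the rest: !10 = Σ_{j=0}^{10} (-1)^j·10!/j! = 3628800 - 3628800 + 1814400 - 604800 + 151200 - 30240 + 5040 - 720 + 90 - 10 + 1 = 1334961. Product = 184756 × 1334961 = 246642054516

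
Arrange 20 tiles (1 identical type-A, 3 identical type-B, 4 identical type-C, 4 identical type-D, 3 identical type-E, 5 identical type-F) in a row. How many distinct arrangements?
20! / (1! × 3! × 4! × 4! × 3! × 5!) = 977728752000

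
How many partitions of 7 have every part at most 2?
Let r_j(i) = number of partitions of i into parts ≤ j, for i = 0..7. r_1(i) = 1 for all i; r_j(i) = r_{j-1}(i) + r_j(i-j). Rows j = 2..2: ≤2: 1 1 2 2 3 3 4 4. r_2(7) = 4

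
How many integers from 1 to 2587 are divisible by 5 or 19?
⌊2587/5⌋ + ⌊2587/19⌋ - ⌊2587/95⌋ = 517 + 136 - 27 = 626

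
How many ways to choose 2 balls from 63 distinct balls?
C(63,2) = 63!/(2!×61!) = 1953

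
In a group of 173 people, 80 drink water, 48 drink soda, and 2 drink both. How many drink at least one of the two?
|A∪B| = |A| + |B| - |A∩B| = 80 + 48 - 2 = 126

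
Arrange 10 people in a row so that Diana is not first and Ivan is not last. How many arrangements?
By inclusion-exclusion: 10! - 2×(10-1)! + (10-2)! = 3628800 - 725760 + 40320 = 2943360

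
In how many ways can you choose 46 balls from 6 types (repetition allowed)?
C(46+6-1, 6-1) = C(51, 5) = 2349060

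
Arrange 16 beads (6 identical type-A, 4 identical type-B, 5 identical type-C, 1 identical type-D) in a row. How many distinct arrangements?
16! / (6! × 4! × 5! × 1!) = 10090080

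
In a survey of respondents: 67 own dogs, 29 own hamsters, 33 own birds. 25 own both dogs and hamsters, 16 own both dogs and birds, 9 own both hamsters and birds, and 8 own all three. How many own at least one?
|A∪B∪C| = 67+29+33-25-16-9+8 = 87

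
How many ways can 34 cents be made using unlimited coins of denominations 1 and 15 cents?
Coefficient of x^34 in 1/(1-x^1) · 1/(1-x^15). Use j coins of 15 for j = 0..⌊34/15⌋ = 2, the rest in 1s: 2 + 1 = 3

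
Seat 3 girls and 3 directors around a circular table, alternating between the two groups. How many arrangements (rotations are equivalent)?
Fix one of the girls: (3-1)! ways for the remaining girls, × 3! ways for the directors = 2 × 6 = 12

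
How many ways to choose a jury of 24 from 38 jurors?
C(38,24) = 38!/(24!×14!) = 9669554100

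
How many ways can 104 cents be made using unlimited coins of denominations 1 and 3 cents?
Coefficient of x^104 in 1/(1-x^1) · 1/(1-x^3). Use j coins of 3 for j = 0..⌊104/3⌋ = 34, the rest in 1s: 34 + 1 = 35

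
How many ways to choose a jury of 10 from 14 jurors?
C(14,10) = 14!/(10!×4!) = 1001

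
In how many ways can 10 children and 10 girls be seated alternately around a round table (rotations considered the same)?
Fix one of the children: (10-1)! ways for the remaining children, × 10! ways for the girls = 362880 × 3628800 = 1316818944000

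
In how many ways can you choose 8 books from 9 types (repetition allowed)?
C(8+9-1, 9-1) = C(16, 8) = 12870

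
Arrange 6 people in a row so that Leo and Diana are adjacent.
Treat as block: (6-1)! × 2! = 120 × 2 = 240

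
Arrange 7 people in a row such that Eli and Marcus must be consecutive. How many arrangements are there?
Treat the 2 as one block: (7-2+1)! × 2! = 720 × 2 = 1440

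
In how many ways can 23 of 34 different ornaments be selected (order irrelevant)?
C(34,23) = 34!/(23!×11!) = 286097760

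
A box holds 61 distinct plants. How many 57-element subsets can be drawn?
C(61,57) = 61!/(57!×4!) = 521855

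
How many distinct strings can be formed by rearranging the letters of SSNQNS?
6! / (3! × 2! × 1!) = 60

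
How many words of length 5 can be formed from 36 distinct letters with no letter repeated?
P(36,5) = 36!/(36-5)! = 45239040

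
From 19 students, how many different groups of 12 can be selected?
C(19,12) = 19!/(12!×7!) = 50388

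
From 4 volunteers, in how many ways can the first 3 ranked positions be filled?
P(4,3) = 4!/(4-3)! = 24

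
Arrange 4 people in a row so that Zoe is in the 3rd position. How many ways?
Fix one position: (4-1)! = 6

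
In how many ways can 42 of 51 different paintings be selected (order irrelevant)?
C(51,42) = 51!/(42!×9!) = 3042312350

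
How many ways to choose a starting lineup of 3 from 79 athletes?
C(79,3) = 79!/(3!×76!) = 79079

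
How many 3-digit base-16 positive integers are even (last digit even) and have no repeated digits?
Last∈{0,2,4,6,8,10,12,14}. Last=0: 210. Last nonzero: 7×14×P(14,1) = 1372. Total = 1582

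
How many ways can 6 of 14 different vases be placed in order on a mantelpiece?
P(14,6) = 14!/(14-6)! = 2162160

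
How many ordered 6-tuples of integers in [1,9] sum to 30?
Coefficient of x^30 in (x + x² + ... + x^9)^6. By inclusion-exclusion on dice exceeding 9: Σ_j (-1)^j C(6,j)·C(30-1-9j, 5) = C(6,0)·C(29,5) - C(6,1)·C(20,5) + C(6,2)·C(11,5) = 1·118755 - 6·15504 + 15·462 = 32661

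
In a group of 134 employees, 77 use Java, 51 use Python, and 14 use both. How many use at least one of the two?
|A∪B| = |A| + |B| - |A∩B| = 77 + 51 - 14 = 114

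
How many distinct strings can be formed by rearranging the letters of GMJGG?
5! / (3! × 1! × 1!) = 20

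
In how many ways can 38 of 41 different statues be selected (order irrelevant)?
C(41,38) = 41!/(38!×3!) = 10660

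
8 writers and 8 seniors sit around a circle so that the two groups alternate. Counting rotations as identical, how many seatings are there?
Fix one of the writers: (8-1)! ways for the remaining writers, × 8! ways for the seniors = 5040 × 40320 = 203212800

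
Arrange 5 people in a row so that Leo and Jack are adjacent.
Treat as block: (5-1)! × 2! = 24 × 2 = 48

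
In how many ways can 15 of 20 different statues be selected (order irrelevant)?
C(20,15) = 20!/(15!×5!) = 15504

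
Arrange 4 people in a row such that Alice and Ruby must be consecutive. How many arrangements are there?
Treat the 2 as one block: (4-2+1)! × 2! = 6 × 2 = 12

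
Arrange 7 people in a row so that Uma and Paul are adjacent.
Treat as block: (7-1)! × 2! = 720 × 2 = 1440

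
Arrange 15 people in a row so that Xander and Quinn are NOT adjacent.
Total - adjacent = 15! - (15-1)!×2 = 1307674368000 - 174356582400 = 1133317785600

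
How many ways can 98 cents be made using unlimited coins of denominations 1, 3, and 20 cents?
Coefficient of x^98 in 1/(1-x^1) · 1/(1-x^3) · 1/(1-x^20). Case on j = number of 20-cent coins (j = 0..4); remainder r = 98 - 20j is made from {1,3} in ⌊r/3⌋+1 ways. r = 98, 78, 58, 38, 18 → 33 + 27 + 20 + 13 + 7 = 100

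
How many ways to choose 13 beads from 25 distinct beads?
C(25,13) = 25!/(13!×12!) = 5200300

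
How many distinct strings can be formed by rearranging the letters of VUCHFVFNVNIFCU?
14! / (2! × 1! × 2! × 3! × 2! × 1! × 3!) = 302702400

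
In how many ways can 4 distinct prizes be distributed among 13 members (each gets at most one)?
P(13,4) = 13!/(13-4)! = 17160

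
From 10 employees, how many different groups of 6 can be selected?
C(10,6) = 10!/(6!×4!) = 210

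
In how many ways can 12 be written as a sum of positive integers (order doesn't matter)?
Pentagonal recurrence p(n) = p(n-1) + p(n-2) - p(n-5) - p(n-7) + p(n-12) + p(n-15) - ... gives p(0..11) = 1, 1, 2, 3, 5, 7, 11, 15, 22, 30, 42, 56. p(12) = p(11) + p(10) - p(7) - p(5) + p(0) = 56 + 42 - 15 - 7 + 1 = 77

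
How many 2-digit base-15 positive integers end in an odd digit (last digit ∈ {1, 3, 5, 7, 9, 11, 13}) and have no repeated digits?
Last∈{1,3,5,7,9,11,13}. Last=0: 0. Last nonzero: 7×13×P(13,0) = 91. Total = 91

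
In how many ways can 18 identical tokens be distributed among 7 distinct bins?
C(18+7-1, 7-1) = C(24, 6) = 134596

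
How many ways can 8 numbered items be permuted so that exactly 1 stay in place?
Choose the 1 fixed point C(8,1) = 8, derange the rest: !7 = Σ_{j=0}^{7} (-1)^j·7!/j! = 5040 - 5040 + 2520 - 840 + 210 - 42 + 7 - 1 = 1854. Product = 8 × 1854 = 14832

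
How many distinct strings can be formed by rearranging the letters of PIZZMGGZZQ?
10! / (1! × 1! × 4! × 1! × 1! × 2!) = 75600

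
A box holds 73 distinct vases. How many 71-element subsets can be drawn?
C(73,71) = 73!/(71!×2!) = 2628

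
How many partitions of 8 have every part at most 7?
Let r_j(i) = number of partitions of i into parts ≤ j, for i = 0..8. r_1(i) = 1 for all i; r_j(i) = r_{j-1}(i) + r_j(i-j). Rows j = 2..7: ≤2: 1 1 2 2 3 3 4 4 5; ≤3: 1 1 2 3 4 5 7 8 10; ≤4: 1 1 2 3 5 6 9 11 15; ≤5: 1 1 2 3 5 7 10 13 18; ≤6: 1 1 2 3 5 7 11 14 20; ≤7: 1 1 2 3 5 7 11 15 21. r_7(8) = 21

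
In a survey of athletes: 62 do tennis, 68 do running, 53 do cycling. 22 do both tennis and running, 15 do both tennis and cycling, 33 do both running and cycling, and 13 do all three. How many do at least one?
|A∪B∪C| = 62+68+53-22-15-33+13 = 126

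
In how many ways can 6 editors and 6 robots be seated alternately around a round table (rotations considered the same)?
Fix one of the editors: (6-1)! ways for the remaining editors, × 6! ways for the robots = 120 × 720 = 86400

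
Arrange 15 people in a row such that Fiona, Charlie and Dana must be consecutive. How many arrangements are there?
Treat the 3 as one block: (15-3+1)! × 3! = 6227020800 × 6 = 37362124800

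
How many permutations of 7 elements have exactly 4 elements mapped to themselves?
Choose the 4 fixed points C(7,4) = 35, derange the rest: !3 = Σ_{j=0}^{3} (-1)^j·3!/j! = 6 - 6 + 3 - 1 = 2. Product = 35 × 2 = 70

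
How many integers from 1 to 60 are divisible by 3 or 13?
⌊60/3⌋ + ⌊60/13⌋ - ⌊60/39⌋ = 20 + 4 - 1 = 23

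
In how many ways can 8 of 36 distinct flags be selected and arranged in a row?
P(36,8) = 36!/(36-8)! = 1220096908800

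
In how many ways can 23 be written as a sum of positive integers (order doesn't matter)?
Pentagonal recurrence p(n) = p(n-1) + p(n-2) - p(n-5) - p(n-7) + p(n-12) + p(n-15) - ... gives p(0..22) = 1, 1, 2, 3, 5, 7, 11, 15, 22, 30, 42, 56, 77, 101, 135, 176, 231, 297, 385, 490, 627, 792, 1002. p(23) = p(22) + p(21) - p(18) - p(16) + p(11) + p(8) - p(1) = 1002 + 792 - 385 - 231 + 56 + 22 - 1 = 1255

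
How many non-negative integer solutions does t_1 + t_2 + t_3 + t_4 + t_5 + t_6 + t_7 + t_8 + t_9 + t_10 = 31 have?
C(31+10-1, 10-1) = C(40, 9) = 273438880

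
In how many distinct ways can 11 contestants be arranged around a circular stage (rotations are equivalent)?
Circular: fix one position, arrange the rest. (11-1)! = 3628800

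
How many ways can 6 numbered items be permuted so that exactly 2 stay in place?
Choose the 2 fixed points C(6,2) = 15, derange the rest: !4 = Σ_{j=0}^{4} (-1)^j·4!/j! = 24 - 24 + 12 - 4 + 1 = 9. Product = 15 × 9 = 135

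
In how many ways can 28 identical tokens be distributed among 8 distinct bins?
C(28+8-1, 8-1) = C(35, 7) = 6724520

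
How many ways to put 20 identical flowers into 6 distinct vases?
C(20+6-1, 6-1) = C(25, 5) = 53130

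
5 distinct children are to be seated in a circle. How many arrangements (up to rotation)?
Circular: fix one position, arrange the rest. (5-1)! = 24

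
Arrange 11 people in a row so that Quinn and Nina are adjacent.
Treat as block: (11-1)! × 2! = 3628800 × 2 = 7257600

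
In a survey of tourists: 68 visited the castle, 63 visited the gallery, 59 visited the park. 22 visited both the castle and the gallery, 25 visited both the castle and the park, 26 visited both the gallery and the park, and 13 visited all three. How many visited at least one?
|A∪B∪C| = 68+63+59-22-25-26+13 = 130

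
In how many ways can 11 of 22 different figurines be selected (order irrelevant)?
C(22,11) = 22!/(11!×11!) = 705432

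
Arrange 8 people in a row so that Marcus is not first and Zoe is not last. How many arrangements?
By inclusion-exclusion: 8! - 2×(8-1)! + (8-2)! = 40320 - 10080 + 720 = 30960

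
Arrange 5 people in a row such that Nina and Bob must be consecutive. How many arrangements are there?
Treat the 2 as one block: (5-2+1)! × 2! = 24 × 2 = 48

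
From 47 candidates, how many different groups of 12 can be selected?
C(47,12) = 47!/(12!×35!) = 52251400851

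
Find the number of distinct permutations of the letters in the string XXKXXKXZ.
8! / (1! × 5! × 2!) = 168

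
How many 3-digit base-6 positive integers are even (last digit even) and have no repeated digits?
Last∈{0,2,4}. Last=0: 20. Last nonzero: 2×4×P(4,1) = 32. Total = 52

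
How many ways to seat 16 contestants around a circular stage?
Circular: fix one position, arrange the rest. (16-1)! = 1307674368000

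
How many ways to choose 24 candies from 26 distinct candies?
C(26,24) = 26!/(24!×2!) = 325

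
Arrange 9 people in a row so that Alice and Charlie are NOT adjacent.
Total - adjacent = 9! - (9-1)!×2 = 362880 - 80640 = 282240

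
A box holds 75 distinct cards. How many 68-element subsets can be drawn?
C(75,68) = 75!/(68!×7!) = 1984829850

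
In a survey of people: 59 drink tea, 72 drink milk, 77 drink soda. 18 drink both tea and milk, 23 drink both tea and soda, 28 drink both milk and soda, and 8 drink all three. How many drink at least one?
|A∪B∪C| = 59+72+77-18-23-28+8 = 147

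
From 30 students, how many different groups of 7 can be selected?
C(30,7) = 30!/(7!×23!) = 2035800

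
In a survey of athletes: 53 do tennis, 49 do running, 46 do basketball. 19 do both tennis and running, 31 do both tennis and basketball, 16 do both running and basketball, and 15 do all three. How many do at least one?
|A∪B∪C| = 53+49+46-19-31-16+15 = 97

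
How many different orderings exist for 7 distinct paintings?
7! = 5040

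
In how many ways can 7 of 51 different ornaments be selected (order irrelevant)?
C(51,7) = 51!/(7!×44!) = 115775100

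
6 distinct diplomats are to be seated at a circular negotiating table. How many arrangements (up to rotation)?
Circular: fix one position, arrange the rest. (6-1)! = 120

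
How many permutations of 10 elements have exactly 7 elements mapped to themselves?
Choose the 7 fixed points C(10,7) = 120, derange the rest: !3 = Σ_{j=0}^{3} (-1)^j·3!/j! = 6 - 6 + 3 - 1 = 2. Product = 120 × 2 = 240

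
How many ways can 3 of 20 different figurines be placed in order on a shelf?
P(20,3) = 20!/(20-3)! = 6840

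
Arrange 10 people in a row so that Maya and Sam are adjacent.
Treat as block: (10-1)! × 2! = 362880 × 2 = 725760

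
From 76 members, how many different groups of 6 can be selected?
C(76,6) = 76!/(6!×70!) = 218618940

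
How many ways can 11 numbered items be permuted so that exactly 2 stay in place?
Choose the 2 fixed points C(11,2) = 55, derange the rest: !9 = Σ_{j=0}^{9} (-1)^j·9!/j! = 362880 - 362880 + 181440 - 60480 + 15120 - 3024 + 504 - 72 + 9 - 1 = 133496. Product = 55 × 133496 = 7342280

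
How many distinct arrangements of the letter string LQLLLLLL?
8! / (1! × 7!) = 8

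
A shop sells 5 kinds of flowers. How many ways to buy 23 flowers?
C(23+5-1, 5-1) = C(27, 4) = 17550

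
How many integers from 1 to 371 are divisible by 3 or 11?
⌊371/3⌋ + ⌊371/11⌋ - ⌊371/33⌋ = 123 + 33 - 11 = 145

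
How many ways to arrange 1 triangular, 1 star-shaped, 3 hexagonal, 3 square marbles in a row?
8! / (1! × 1! × 3! × 3!) = 1120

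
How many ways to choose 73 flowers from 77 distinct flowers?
C(77,73) = 77!/(73!×4!) = 1353275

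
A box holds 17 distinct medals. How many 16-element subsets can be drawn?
C(17,16) = 17!/(16!×1!) = 17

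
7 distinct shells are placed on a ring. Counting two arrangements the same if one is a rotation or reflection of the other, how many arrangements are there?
(7-1)!/2 = 720/2 = 360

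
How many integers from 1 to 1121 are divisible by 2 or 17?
⌊1121/2⌋ + ⌊1121/17⌋ - ⌊1121/34⌋ = 560 + 65 - 32 = 593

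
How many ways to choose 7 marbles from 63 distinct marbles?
C(63,7) = 63!/(7!×56!) = 553270671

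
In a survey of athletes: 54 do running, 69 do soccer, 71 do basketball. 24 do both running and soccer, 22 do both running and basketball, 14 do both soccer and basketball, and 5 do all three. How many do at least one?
|A∪B∪C| = 54+69+71-24-22-14+5 = 139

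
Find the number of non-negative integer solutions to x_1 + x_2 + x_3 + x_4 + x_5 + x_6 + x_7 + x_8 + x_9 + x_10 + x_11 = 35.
C(35+11-1, 11-1) = C(45, 10) = 3190187286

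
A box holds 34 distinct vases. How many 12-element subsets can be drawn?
C(34,12) = 34!/(12!×22!) = 548354040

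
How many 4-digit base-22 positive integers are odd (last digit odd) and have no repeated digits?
Last∈{1,3,5,7,9,11,13,15,17,19,21}. Last=0: 0. Last nonzero: 11×20×P(20,2) = 83600. Total = 83600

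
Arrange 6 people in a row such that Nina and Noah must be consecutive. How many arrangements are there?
Treat the 2 as one block: (6-2+1)! × 2! = 120 × 2 = 240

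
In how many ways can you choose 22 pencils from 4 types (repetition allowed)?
C(22+4-1, 4-1) = C(25, 3) = 2300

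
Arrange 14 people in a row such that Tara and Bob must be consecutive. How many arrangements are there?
Treat the 2 as one block: (14-2+1)! × 2! = 6227020800 × 2 = 12454041600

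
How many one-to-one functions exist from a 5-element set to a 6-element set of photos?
P(6,5) = 6!/(6-5)! = 720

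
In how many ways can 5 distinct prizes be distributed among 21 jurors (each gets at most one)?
P(21,5) = 21!/(21-5)! = 2441880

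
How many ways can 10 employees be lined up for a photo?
10! = 3628800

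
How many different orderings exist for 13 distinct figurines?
13! = 6227020800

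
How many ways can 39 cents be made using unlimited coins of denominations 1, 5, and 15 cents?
Coefficient of x^39 in 1/(1-x^1) · 1/(1-x^5) · 1/(1-x^15). Case on j = number of 15-cent coins (j = 0..2); remainder r = 39 - 15j is made from {1,5} in ⌊r/5⌋+1 ways. r = 39, 24, 9 → 8 + 5 + 2 = 15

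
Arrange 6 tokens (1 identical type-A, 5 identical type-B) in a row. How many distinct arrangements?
6! / (1! × 5!) = 6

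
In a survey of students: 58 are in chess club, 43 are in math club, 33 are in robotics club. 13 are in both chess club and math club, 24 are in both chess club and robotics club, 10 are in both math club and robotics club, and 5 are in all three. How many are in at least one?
|A∪B∪C| = 58+43+33-13-24-10+5 = 92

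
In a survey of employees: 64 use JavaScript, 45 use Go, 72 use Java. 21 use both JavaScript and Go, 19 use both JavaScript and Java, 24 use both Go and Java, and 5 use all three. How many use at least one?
|A∪B∪C| = 64+45+72-21-19-24+5 = 122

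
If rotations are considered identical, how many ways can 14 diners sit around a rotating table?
Circular: fix one position, arrange the rest. (14-1)! = 6227020800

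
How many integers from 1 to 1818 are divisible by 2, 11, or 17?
⌊1818/2⌋+⌊1818/11⌋+⌊1818/17⌋ - ⌊1818/22⌋-⌊1818/34⌋-⌊1818/187⌋ + ⌊1818/374⌋ = 909+165+106 - 82-53-9 + 4 = 1040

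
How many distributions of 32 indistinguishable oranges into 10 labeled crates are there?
C(32+10-1, 10-1) = C(41, 9) = 350343565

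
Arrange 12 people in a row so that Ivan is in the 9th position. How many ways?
Fix one position: (12-1)! = 39916800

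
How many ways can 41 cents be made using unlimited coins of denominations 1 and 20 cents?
Coefficient of x^41 in 1/(1-x^1) · 1/(1-x^20). Use j coins of 20 for j = 0..⌊41/20⌋ = 2, the rest in 1s: 2 + 1 = 3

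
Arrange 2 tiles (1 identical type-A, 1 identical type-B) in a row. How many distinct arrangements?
2! / (1! × 1!) = 2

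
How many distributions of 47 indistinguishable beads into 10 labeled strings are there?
C(47+10-1, 10-1) = C(56, 9) = 7575968400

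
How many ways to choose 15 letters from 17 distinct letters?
C(17,15) = 17!/(15!×2!) = 136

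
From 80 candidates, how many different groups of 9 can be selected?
C(80,9) = 80!/(9!×71!) = 231900297200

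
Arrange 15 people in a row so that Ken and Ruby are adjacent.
Treat as block: (15-1)! × 2! = 87178291200 × 2 = 174356582400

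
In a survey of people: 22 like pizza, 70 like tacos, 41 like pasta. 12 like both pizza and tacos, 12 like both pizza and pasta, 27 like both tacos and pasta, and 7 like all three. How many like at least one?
|A∪B∪C| = 22+70+41-12-12-27+7 = 89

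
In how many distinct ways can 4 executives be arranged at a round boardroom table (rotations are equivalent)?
Circular: fix one position, arrange the rest. (4-1)! = 6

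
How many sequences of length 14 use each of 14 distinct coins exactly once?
14! = 87178291200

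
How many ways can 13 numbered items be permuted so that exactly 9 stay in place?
Choose the 9 fixed points C(13,9) = 715, derange the rest: !4 = Σ_{j=0}^{4} (-1)^j·4!/j! = 24 - 24 + 12 - 4 + 1 = 9. Product = 715 × 9 = 6435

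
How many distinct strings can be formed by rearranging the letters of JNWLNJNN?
8! / (1! × 4! × 2! × 1!) = 840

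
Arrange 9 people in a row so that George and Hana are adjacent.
Treat as block: (9-1)! × 2! = 40320 × 2 = 80640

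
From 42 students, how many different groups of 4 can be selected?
C(42,4) = 42!/(4!×38!) = 111930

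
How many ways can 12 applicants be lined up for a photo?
12! = 479001600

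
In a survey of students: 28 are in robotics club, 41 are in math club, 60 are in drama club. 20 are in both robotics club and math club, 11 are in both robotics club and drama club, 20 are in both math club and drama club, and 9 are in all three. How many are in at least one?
|A∪B∪C| = 28+41+60-20-11-20+9 = 87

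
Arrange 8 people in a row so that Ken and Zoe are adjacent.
Treat as block: (8-1)! × 2! = 5040 × 2 = 10080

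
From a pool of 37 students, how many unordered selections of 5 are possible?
C(37,5) = 37!/(5!×32!) = 435897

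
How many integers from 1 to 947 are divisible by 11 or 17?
⌊947/11⌋ + ⌊947/17⌋ - ⌊947/187⌋ = 86 + 55 - 5 = 136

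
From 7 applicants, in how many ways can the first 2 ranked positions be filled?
P(7,2) = 7!/(7-2)! = 42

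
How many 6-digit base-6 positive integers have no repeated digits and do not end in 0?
Last digit: 5 nonzero choices. First digit: 4 (nonzero, ≠last). Middle 4: P(4,4) = 24. Total = 480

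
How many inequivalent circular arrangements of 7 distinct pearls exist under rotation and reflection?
(7-1)!/2 = 720/2 = 360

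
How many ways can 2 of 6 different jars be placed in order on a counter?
P(6,2) = 6!/(6-2)! = 30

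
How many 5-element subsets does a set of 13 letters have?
C(13,5) = 13!/(5!×8!) = 1287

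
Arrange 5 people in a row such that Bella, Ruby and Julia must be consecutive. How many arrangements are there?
Treat the 3 as one block: (5-3+1)! × 3! = 6 × 6 = 36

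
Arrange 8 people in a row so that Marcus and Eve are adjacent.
Treat as block: (8-1)! × 2! = 5040 × 2 = 10080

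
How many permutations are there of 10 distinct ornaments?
10! = 3628800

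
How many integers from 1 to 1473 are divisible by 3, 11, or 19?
⌊1473/3⌋+⌊1473/11⌋+⌊1473/19⌋ - ⌊1473/33⌋-⌊1473/57⌋-⌊1473/209⌋ + ⌊1473/627⌋ = 491+133+77 - 44-25-7 + 2 = 627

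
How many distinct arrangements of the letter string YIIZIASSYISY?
12! / (1! × 4! × 3! × 3! × 1!) = 554400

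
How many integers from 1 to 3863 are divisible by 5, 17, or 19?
⌊3863/5⌋+⌊3863/17⌋+⌊3863/19⌋ - ⌊3863/85⌋-⌊3863/95⌋-⌊3863/323⌋ + ⌊3863/1615⌋ = 772+227+203 - 45-40-11 + 2 = 1108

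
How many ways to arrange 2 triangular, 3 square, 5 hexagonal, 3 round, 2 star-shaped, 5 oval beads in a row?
20! / (2! × 3! × 5! × 3! × 2! × 5!) = 1173274502400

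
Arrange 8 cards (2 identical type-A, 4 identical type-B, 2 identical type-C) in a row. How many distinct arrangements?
8! / (2! × 4! × 2!) = 420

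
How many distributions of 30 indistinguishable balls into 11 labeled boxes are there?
C(30+11-1, 11-1) = C(40, 10) = 847660528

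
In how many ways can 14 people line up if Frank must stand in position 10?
Fix one position: (14-1)! = 6227020800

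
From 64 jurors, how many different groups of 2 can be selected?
C(64,2) = 64!/(2!×62!) = 2016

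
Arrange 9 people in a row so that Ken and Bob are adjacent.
Treat as block: (9-1)! × 2! = 40320 × 2 = 80640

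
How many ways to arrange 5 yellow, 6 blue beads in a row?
11! / (5! × 6!) = 462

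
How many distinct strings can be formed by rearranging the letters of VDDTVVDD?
8! / (3! × 4! × 1!) = 280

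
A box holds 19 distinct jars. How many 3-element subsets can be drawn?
C(19,3) = 19!/(3!×16!) = 969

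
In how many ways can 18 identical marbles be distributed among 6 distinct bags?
C(18+6-1, 6-1) = C(23, 5) = 33649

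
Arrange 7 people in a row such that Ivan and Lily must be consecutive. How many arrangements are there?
Treat the 2 as one block: (7-2+1)! × 2! = 720 × 2 = 1440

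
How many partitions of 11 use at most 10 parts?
By conjugation, equals partitions of 11 into parts ≤ 10. Let r_j(i) = number of partitions of i into parts ≤ j, for i = 0..11. r_1(i) = 1 for all i; r_j(i) = r_{j-1}(i) + r_j(i-j). Rows j = 2..10: ≤2: 1 1 2 2 3 3 4 4 5 5 6 6; ≤3: 1 1 2 3 4 5 7 8 10 12 14 16; ≤4: 1 1 2 3 5 6 9 11 15 18 23 27; ≤5: 1 1 2 3 5 7 10 13 18 23 30 37; ≤6: 1 1 2 3 5 7 11 14 20 26 35 44; ≤7: 1 1 2 3 5 7 11 15 21 28 38 49; ≤8: 1 1 2 3 5 7 11 15 22 29 40 52; ≤9: 1 1 2 3 5 7 11 15 22 30 41 54; ≤10: 1 1 2 3 5 7 11 15 22 30 42 55. r_10(11) = 55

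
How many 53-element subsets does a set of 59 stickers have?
C(59,53) = 59!/(53!×6!) = 45057474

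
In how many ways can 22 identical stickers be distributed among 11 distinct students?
C(22+11-1, 11-1) = C(32, 10) = 64512240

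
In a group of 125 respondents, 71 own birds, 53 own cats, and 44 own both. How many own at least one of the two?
|A∪B| = |A| + |B| - |A∩B| = 71 + 53 - 44 = 80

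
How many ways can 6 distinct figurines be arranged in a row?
6! = 720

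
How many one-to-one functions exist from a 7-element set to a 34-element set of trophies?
P(34,7) = 34!/(34-7)! = 27113264640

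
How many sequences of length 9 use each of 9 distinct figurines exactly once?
9! = 362880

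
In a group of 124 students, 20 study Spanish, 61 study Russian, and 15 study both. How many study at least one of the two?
|A∪B| = |A| + |B| - |A∩B| = 20 + 61 - 15 = 66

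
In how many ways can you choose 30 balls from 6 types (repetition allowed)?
C(30+6-1, 6-1) = C(35, 5) = 324632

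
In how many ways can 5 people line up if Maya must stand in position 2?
Fix one position: (5-1)! = 24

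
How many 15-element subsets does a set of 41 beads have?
C(41,15) = 41!/(15!×26!) = 63432274896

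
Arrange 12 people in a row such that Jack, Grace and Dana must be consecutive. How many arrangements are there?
Treat the 3 as one block: (12-3+1)! × 3! = 3628800 × 6 = 21772800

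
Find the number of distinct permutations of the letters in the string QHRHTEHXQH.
10! / (1! × 2! × 1! × 1! × 4! × 1!) = 75600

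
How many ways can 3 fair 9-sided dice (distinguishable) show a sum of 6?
Coefficient of x^6 in (x + x² + ... + x^9)^3. By inclusion-exclusion on dice exceeding 9: Σ_j (-1)^j C(3,j)·C(6-1-9j, 2) = C(3,0)·C(5,2) = 1·10 = 10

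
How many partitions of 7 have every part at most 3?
Let r_j(i) = number of partitions of i into parts ≤ j, for i = 0..7. r_1(i) = 1 for all i; r_j(i) = r_{j-1}(i) + r_j(i-j). Rows j = 2..3: ≤2: 1 1 2 2 3 3 4 4; ≤3: 1 1 2 3 4 5 7 8. r_3(7) = 8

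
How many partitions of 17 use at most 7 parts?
By conjugation, equals partitions of 17 into parts ≤ 7. Let r_j(i) = number of partitions of i into parts ≤ j, for i = 0..17. r_1(i) = 1 for all i; r_j(i) = r_{j-1}(i) + r_j(i-j). Rows j = 2..7: ≤2: 1 1 2 2 3 3 4 4 5 5 6 6 7 7 8 8 9 9; ≤3: 1 1 2 3 4 5 7 8 10 12 14 16 19 21 24 27 30 33; ≤4: 1 1 2 3 5 6 9 11 15 18 23 27 34 39 47 54 64 72; ≤5: 1 1 2 3 5 7 10 13 18 23 30 37 47 57 70 84 101 119; ≤6: 1 1 2 3 5 7 11 14 20 26 35 44 58 71 90 110 136 163; ≤7: 1 1 2 3 5 7 11 15 21 28 38 49 65 82 105 131 164 201. r_7(17) = 201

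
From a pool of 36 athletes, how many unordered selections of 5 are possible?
C(36,5) = 36!/(5!×31!) = 376992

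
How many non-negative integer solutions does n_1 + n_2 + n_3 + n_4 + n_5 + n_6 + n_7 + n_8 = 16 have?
C(16+8-1, 8-1) = C(23, 7) = 245157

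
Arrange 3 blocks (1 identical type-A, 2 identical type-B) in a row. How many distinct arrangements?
3! / (1! × 2!) = 3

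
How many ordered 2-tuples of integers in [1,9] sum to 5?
Coefficient of x^5 in (x + x² + ... + x^9)^2. By inclusion-exclusion on dice exceeding 9: Σ_j (-1)^j C(2,j)·C(5-1-9j, 1) = C(2,0)·C(4,1) = 1·4 = 4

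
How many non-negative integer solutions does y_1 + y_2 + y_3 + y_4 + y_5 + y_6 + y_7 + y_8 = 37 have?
C(37+8-1, 8-1) = C(44, 7) = 38320568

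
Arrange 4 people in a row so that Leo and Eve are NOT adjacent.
Total - adjacent = 4! - (4-1)!×2 = 24 - 12 = 12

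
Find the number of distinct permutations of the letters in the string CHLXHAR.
7! / (1! × 1! × 1! × 2! × 1! × 1!) = 2520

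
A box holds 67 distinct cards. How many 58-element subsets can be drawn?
C(67,58) = 67!/(58!×9!) = 42757703560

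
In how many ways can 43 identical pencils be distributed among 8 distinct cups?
C(43+8-1, 8-1) = C(50, 7) = 99884400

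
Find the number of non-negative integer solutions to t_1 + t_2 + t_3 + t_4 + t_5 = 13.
C(13+5-1, 5-1) = C(17, 4) = 2380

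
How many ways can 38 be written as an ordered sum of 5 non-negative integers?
C(38+5-1, 5-1) = C(42, 4) = 111930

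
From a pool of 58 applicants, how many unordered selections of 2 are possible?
C(58,2) = 58!/(2!×56!) = 1653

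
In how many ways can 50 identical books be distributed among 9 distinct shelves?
C(50+9-1, 9-1) = C(58, 8) = 1916797311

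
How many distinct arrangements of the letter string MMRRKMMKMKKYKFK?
15! / (1! × 1! × 6! × 2! × 5!) = 7567560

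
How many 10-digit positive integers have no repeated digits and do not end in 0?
Last digit: 9 nonzero choices. First digit: 8 (nonzero, ≠last). Middle 8: P(8,8) = 40320. Total = 2903040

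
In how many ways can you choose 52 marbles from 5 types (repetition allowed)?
C(52+5-1, 5-1) = C(56, 4) = 367290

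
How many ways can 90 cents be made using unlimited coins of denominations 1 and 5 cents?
Coefficient of x^90 in 1/(1-x^1) · 1/(1-x^5). Use j coins of 5 for j = 0..⌊90/5⌋ = 18, the rest in 1s: 18 + 1 = 19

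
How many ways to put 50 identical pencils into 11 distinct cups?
C(50+11-1, 11-1) = C(60, 10) = 75394027566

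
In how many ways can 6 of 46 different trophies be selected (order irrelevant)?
C(46,6) = 46!/(6!×40!) = 9366819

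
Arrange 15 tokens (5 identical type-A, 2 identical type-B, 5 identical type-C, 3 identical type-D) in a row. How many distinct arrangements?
15! / (5! × 2! × 5! × 3!) = 7567560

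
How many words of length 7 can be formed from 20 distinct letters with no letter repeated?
P(20,7) = 20!/(20-7)! = 390700800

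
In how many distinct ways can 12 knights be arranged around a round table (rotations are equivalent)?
Circular: fix one position, arrange the rest. (12-1)! = 39916800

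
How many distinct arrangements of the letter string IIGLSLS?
7! / (2! × 2! × 1! × 2!) = 630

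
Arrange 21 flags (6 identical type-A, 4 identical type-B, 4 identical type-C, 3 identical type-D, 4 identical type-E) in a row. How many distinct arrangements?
21! / (6! × 4! × 4! × 3! × 4!) = 855512658000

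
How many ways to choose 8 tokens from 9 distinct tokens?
C(9,8) = 9!/(8!×1!) = 9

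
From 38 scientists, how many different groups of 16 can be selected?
C(38,16) = 38!/(16!×22!) = 22239974430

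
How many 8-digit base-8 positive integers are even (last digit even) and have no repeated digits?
Last∈{0,2,4,6}. Last=0: 5040. Last nonzero: 3×6×P(6,6) = 12960. Total = 18000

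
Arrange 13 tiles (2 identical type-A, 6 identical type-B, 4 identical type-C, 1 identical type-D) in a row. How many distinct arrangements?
13! / (2! × 6! × 4! × 1!) = 180180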